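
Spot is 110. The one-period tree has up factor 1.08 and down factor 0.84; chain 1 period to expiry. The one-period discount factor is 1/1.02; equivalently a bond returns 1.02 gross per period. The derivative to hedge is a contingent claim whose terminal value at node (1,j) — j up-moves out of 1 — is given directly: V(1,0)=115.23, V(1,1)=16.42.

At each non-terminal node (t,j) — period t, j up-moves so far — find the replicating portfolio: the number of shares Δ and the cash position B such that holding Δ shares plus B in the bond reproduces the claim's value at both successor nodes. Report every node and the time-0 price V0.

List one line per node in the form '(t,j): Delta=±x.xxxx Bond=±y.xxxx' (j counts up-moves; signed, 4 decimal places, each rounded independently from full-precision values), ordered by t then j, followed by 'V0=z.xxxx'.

(0,0): Delta=-3.7428 Bond=452.0245
V0=40.3162

No-arbitrage ⇒ martingale measure with p* = (R−d)/(u−d) = 0.7500.
Payoff layer (t=1): V(1,0)=115.2300, V(1,1)=16.4200
(0,0): S=110.0000. Δ = (V_up−V_dn)/(S_up−S_dn) = (16.4200−115.2300)/(118.8000−92.4000) = -3.7428. V = [p*·16.4200 + (1−p*)·115.2300]/1.02 = 40.3162. B = V − Δ·S = 452.0245.
Self-financing check: at every node Δ·S+B equals the discounted successor values.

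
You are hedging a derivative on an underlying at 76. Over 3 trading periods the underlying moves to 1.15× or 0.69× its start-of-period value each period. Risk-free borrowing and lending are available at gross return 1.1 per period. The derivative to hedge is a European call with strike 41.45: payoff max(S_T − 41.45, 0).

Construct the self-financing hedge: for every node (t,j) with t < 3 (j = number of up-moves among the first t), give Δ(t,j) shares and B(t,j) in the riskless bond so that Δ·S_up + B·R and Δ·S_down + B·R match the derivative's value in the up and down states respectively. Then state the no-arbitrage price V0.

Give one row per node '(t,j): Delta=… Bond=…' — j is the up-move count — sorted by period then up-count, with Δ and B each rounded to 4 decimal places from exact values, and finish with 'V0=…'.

Since d<R<u, set p* = (R−d)/(u−d) = 0.8913; price each node as the discounted p*-expectation of its children.
Terminal payoffs: V(3,0)=0.0000, V(3,1)=0.1611, V(3,2)=27.9019, V(3,3)=74.1365
(2,0): S=36.1836. Δ = (V_up−V_dn)/(S_up−S_dn) = (0.1611−0.0000)/(41.6111−24.9667) = 0.0097. V = [p*·0.1611 + (1−p*)·0.0000]/1.1 = 0.1306. B = V − Δ·S = -0.2197.
(2,1): S=60.3060. Δ = (V_up−V_dn)/(S_up−S_dn) = (27.9019−0.1611)/(69.3519−41.6111) = 1.0000. V = [p*·27.9019 + (1−p*)·0.1611]/1.1 = 22.6242. B = V − Δ·S = -37.6818.
(2,2): S=100.5100. Δ = (V_up−V_dn)/(S_up−S_dn) = (74.1365−27.9019)/(115.5865−69.3519) = 1.0000. V = [p*·74.1365 + (1−p*)·27.9019]/1.1 = 62.8282. B = V − Δ·S = -37.6818.
(1,0): S=52.4400. Δ = (V_up−V_dn)/(S_up−S_dn) = (22.6242−0.1306)/(60.3060−36.1836) = 0.9325. V = [p*·22.6242 + (1−p*)·0.1306]/1.1 = 18.3447. B = V − Δ·S = -30.5544.
(1,1): S=87.4000. Δ = (V_up−V_dn)/(S_up−S_dn) = (62.8282−22.6242)/(100.5100−60.3060) = 1.0000. V = [p*·62.8282 + (1−p*)·22.6242]/1.1 = 53.1438. B = V − Δ·S = -34.2562.
(0,0): S=76.0000. Δ = (V_up−V_dn)/(S_up−S_dn) = (53.1438−18.3447)/(87.4000−52.4400) = 0.9954. V = [p*·53.1438 + (1−p*)·18.3447]/1.1 = 44.8739. B = V − Δ·S = -30.7762.
Root portfolio cost Δ·76+B reproduces V0=44.8739.

(0,0): Delta=0.9954 Bond=-30.7762
(1,0): Delta=0.9325 Bond=-30.5544
(1,1): Delta=1.0000 Bond=-34.2562
(2,0): Delta=0.0097 Bond=-0.2197
(2,1): Delta=1.0000 Bond=-37.6818
(2,2): Delta=1.0000 Bond=-37.6818
V0=44.8739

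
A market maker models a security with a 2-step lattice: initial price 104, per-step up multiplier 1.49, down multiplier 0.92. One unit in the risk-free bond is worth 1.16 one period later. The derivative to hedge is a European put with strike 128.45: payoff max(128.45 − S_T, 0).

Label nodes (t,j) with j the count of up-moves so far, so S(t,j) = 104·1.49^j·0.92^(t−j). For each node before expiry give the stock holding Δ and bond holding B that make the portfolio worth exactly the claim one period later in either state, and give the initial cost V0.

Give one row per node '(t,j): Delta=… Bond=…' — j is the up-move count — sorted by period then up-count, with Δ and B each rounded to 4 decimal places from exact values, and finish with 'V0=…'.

(0,0): Delta=-0.3403 Bond=45.4651
(1,0): Delta=-0.7412 Bond=91.0955
(1,1): Delta=0.0000 Bond=0.0000
V0=10.0695

The replicating-portfolio and risk-neutral prices coincide; use p* = (1.16−0.92)/(1.49−0.92) = 0.4211 for the latter.
At expiry t=2: V(2,0)=40.4244, V(2,1)=0.0000, V(2,2)=0.0000
(1,0): S=95.6800. Δ = (V_up−V_dn)/(S_up−S_dn) = (0.0000−40.4244)/(142.5632−88.0256) = -0.7412. V = [p*·0.0000 + (1−p*)·40.4244]/1.16 = 20.1755. B = V − Δ·S = 91.0955.
(1,1): S=154.9600. Δ = (V_up−V_dn)/(S_up−S_dn) = (0.0000−0.0000)/(230.8904−142.5632) = 0.0000. V = [p*·0.0000 + (1−p*)·0.0000]/1.16 = 0.0000. B = V − Δ·S = 0.0000.
(0,0): S=104.0000. Δ = (V_up−V_dn)/(S_up−S_dn) = (0.0000−20.1755)/(154.9600−95.6800) = -0.3403. V = [p*·0.0000 + (1−p*)·20.1755]/1.16 = 10.0695. B = V − Δ·S = 45.4651.
Check: Δ(0,0)·S0 + B(0,0) = 10.0695 = V0.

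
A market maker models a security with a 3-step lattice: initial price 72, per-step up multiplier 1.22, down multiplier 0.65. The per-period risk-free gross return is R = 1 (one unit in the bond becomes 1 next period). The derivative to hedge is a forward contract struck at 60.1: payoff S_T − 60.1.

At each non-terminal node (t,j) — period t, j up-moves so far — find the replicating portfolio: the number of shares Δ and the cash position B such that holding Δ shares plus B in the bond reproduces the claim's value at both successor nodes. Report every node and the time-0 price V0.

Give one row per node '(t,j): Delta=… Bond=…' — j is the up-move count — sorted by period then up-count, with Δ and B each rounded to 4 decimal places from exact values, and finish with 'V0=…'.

(0,0): Delta=1.0000 Bond=-60.1000
(1,0): Delta=1.0000 Bond=-60.1000
(1,1): Delta=1.0000 Bond=-60.1000
(2,0): Delta=1.0000 Bond=-60.1000
(2,1): Delta=1.0000 Bond=-60.1000
(2,2): Delta=1.0000 Bond=-60.1000
V0=11.9000

Since d<R<u, set p* = (R−d)/(u−d) = 0.6140; price each node as the discounted p*-expectation of its children.
Terminal payoffs: V(3,0)=-40.3270, V(3,1)=-22.9876, V(3,2)=9.5571, V(3,3)=70.6411
Node (2,0) S=30.4200: V=(p*·-22.9876+(1−p*)·-40.3270)/1=-29.6800; Δ=(-22.9876−-40.3270)/(37.1124−19.7730)=1.0000; B=V−Δ·S=-60.1000
Node (2,1) S=57.0960: V=(p*·9.5571+(1−p*)·-22.9876)/1=-3.0040; Δ=(9.5571−-22.9876)/(69.6571−37.1124)=1.0000; B=V−Δ·S=-60.1000
Node (2,2) S=107.1648: V=(p*·70.6411+(1−p*)·9.5571)/1=47.0648; Δ=(70.6411−9.5571)/(130.7411−69.6571)=1.0000; B=V−Δ·S=-60.1000
Node (1,0) S=46.8000: V=(p*·-3.0040+(1−p*)·-29.6800)/1=-13.3000; Δ=(-3.0040−-29.6800)/(57.0960−30.4200)=1.0000; B=V−Δ·S=-60.1000
Node (1,1) S=87.8400: V=(p*·47.0648+(1−p*)·-3.0040)/1=27.7400; Δ=(47.0648−-3.0040)/(107.1648−57.0960)=1.0000; B=V−Δ·S=-60.1000
Node (0,0) S=72.0000: V=(p*·27.7400+(1−p*)·-13.3000)/1=11.9000; Δ=(27.7400−-13.3000)/(87.8400−46.8000)=1.0000; B=V−Δ·S=-60.1000
The time-0 hedge costs 11.9000, which is the no-arbitrage price.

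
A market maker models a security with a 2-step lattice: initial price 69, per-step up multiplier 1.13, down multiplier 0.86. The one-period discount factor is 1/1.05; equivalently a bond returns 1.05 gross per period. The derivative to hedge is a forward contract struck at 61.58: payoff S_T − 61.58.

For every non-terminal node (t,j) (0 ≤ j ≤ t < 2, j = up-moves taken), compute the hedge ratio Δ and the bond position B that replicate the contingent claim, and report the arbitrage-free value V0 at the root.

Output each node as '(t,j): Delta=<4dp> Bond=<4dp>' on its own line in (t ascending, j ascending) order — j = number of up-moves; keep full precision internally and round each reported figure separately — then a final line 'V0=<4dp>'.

(0,0): Delta=1.0000 Bond=-55.8549
(1,0): Delta=1.0000 Bond=-58.6476
(1,1): Delta=1.0000 Bond=-58.6476
V0=13.1451

The replicating-portfolio and risk-neutral prices coincide; use p* = (1.05−0.86)/(1.13−0.86) = 0.7037 for the latter.
Payoff layer (t=2): V(2,0)=-10.5476, V(2,1)=5.4742, V(2,2)=26.5261
  t=1,j=0: stock 59.3400 → up 67.0542 (V=5.4742), down 51.0324 (V=-10.5476). Price 0.6924; hedge Δ=1.0000, bond B=-58.6476.
  t=1,j=1: stock 77.9700 → up 88.1061 (V=26.5261), down 67.0542 (V=5.4742). Price 19.3224; hedge Δ=1.0000, bond B=-58.6476.
  t=0,j=0: stock 69.0000 → up 77.9700 (V=19.3224), down 59.3400 (V=0.6924). Price 13.1451; hedge Δ=1.0000, bond B=-55.8549.
Each (Δ,B) replicates both successor values, so the strategy is self-financing and V0 is arbitrage-free.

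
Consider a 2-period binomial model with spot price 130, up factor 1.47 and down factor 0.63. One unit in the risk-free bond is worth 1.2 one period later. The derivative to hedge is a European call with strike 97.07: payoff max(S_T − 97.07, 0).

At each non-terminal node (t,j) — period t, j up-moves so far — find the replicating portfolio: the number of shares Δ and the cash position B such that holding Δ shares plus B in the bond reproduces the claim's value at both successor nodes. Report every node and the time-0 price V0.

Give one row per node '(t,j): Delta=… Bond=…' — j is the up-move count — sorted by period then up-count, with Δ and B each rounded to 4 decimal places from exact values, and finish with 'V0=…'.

(0,0): Delta=0.8885 Bond=-49.6468
(1,0): Delta=0.3390 Bond=-14.5769
(1,1): Delta=1.0000 Bond=-80.8917
V0=65.8528

Risk-neutral probability p* = (R−d)/(u−d) = (1.2−0.63)/(1.47−0.63) = 0.6786.
Terminal payoffs: V(2,0)=0.0000, V(2,1)=23.3230, V(2,2)=183.8470
  t=1,j=0: stock 81.9000 → up 120.3930 (V=23.3230), down 51.5970 (V=0.0000). Price 13.1886; hedge Δ=0.3390, bond B=-14.5769.
  t=1,j=1: stock 191.1000 → up 280.9170 (V=183.8470), down 120.3930 (V=23.3230). Price 110.2083; hedge Δ=1.0000, bond B=-80.8917.
  t=0,j=0: stock 130.0000 → up 191.1000 (V=110.2083), down 81.9000 (V=13.1886). Price 65.8528; hedge Δ=0.8885, bond B=-49.6468.
Each (Δ,B) replicates both successor values, so the strategy is self-financing and V0 is arbitrage-free.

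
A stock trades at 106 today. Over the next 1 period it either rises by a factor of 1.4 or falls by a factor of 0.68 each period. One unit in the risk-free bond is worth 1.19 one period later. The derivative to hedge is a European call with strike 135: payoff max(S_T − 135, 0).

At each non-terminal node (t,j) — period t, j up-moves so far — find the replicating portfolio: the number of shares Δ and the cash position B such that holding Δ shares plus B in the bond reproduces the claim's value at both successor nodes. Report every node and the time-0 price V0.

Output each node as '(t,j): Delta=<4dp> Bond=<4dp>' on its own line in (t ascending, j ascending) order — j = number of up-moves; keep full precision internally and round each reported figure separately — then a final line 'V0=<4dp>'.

(0,0): Delta=0.1756 Bond=-10.6349
V0=7.9762

The replicating-portfolio and risk-neutral prices coincide; use p* = (1.19−0.68)/(1.4−0.68) = 0.7083 for the latter.
Payoff layer (t=1): V(1,0)=0.0000, V(1,1)=13.4000
  t=0,j=0: stock 106.0000 → up 148.4000 (V=13.4000), down 72.0800 (V=0.0000). Price 7.9762; hedge Δ=0.1756, bond B=-10.6349.
Check: Δ(0,0)·S0 + B(0,0) = 7.9762 = V0.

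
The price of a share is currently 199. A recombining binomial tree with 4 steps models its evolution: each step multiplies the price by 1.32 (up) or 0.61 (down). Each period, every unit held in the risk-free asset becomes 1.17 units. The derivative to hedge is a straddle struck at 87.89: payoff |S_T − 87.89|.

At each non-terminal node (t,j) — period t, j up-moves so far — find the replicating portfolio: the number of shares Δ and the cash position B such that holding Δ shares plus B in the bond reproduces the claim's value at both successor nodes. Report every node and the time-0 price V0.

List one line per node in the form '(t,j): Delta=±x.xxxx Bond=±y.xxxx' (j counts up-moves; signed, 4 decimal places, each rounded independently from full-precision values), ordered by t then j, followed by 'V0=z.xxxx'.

(0,0): Delta=0.9709 Bond=-40.0942
(1,0): Delta=0.8160 Bond=-28.1070
(1,1): Delta=0.9901 Bond=-51.9469
(2,0): Delta=0.0548 Bond=23.4828
(2,1): Delta=0.9103 Bond=-47.9837
(2,2): Delta=1.0000 Bond=-64.2048
(3,0): Delta=-1.0000 Bond=75.1197
(3,1): Delta=0.1854 Bond=14.7129
(3,2): Delta=1.0000 Bond=-75.1197
(3,3): Delta=1.0000 Bond=-75.1197
V0=153.1233

No-arbitrage ⇒ martingale measure with p* = (R−d)/(u−d) = 0.7887.
Payoff layer (t=4): V(4,0)=60.3368, V(4,1)=28.2666, V(4,2)=41.1311, V(4,3)=191.3031, V(4,4)=516.2656
(3,0): S=45.1692. Δ = (V_up−V_dn)/(S_up−S_dn) = (28.2666−60.3368)/(59.6234−27.5532) = -1.0000. V = [p*·28.2666 + (1−p*)·60.3368]/1.17 = 29.9504. B = V − Δ·S = 75.1197.
(3,1): S=97.7432. Δ = (V_up−V_dn)/(S_up−S_dn) = (41.1311−28.2666)/(129.0211−59.6234) = 0.1854. V = [p*·41.1311 + (1−p*)·28.2666]/1.17 = 32.8318. B = V − Δ·S = 14.7129.
(3,2): S=211.5099. Δ = (V_up−V_dn)/(S_up−S_dn) = (191.3031−41.1311)/(279.1931−129.0211) = 1.0000. V = [p*·191.3031 + (1−p*)·41.1311]/1.17 = 136.3903. B = V − Δ·S = -75.1197.
(3,3): S=457.6936. Δ = (V_up−V_dn)/(S_up−S_dn) = (516.2656−191.3031)/(604.1556−279.1931) = 1.0000. V = [p*·516.2656 + (1−p*)·191.3031]/1.17 = 382.5740. B = V − Δ·S = -75.1197.
(2,0): S=74.0479. Δ = (V_up−V_dn)/(S_up−S_dn) = (32.8318−29.9504)/(97.7432−45.1692) = 0.0548. V = [p*·32.8318 + (1−p*)·29.9504]/1.17 = 27.5411. B = V − Δ·S = 23.4828.
(2,1): S=160.2348. Δ = (V_up−V_dn)/(S_up−S_dn) = (136.3903−32.8318)/(211.5099−97.7432) = 0.9103. V = [p*·136.3903 + (1−p*)·32.8318]/1.17 = 97.8733. B = V − Δ·S = -47.9837.
(2,2): S=346.7376. Δ = (V_up−V_dn)/(S_up−S_dn) = (382.5740−136.3903)/(457.6936−211.5099) = 1.0000. V = [p*·382.5740 + (1−p*)·136.3903]/1.17 = 282.5328. B = V − Δ·S = -64.2048.
(1,0): S=121.3900. Δ = (V_up−V_dn)/(S_up−S_dn) = (97.8733−27.5411)/(160.2348−74.0479) = 0.8160. V = [p*·97.8733 + (1−p*)·27.5411]/1.17 = 70.9524. B = V − Δ·S = -28.1070.
(1,1): S=262.6800. Δ = (V_up−V_dn)/(S_up−S_dn) = (282.5328−97.8733)/(346.7376−160.2348) = 0.9901. V = [p*·282.5328 + (1−p*)·97.8733]/1.17 = 208.1369. B = V − Δ·S = -51.9469.
(0,0): S=199.0000. Δ = (V_up−V_dn)/(S_up−S_dn) = (208.1369−70.9524)/(262.6800−121.3900) = 0.9709. V = [p*·208.1369 + (1−p*)·70.9524]/1.17 = 153.1233. B = V − Δ·S = -40.0942.
Self-financing check: at every node Δ·S+B equals the discounted successor values.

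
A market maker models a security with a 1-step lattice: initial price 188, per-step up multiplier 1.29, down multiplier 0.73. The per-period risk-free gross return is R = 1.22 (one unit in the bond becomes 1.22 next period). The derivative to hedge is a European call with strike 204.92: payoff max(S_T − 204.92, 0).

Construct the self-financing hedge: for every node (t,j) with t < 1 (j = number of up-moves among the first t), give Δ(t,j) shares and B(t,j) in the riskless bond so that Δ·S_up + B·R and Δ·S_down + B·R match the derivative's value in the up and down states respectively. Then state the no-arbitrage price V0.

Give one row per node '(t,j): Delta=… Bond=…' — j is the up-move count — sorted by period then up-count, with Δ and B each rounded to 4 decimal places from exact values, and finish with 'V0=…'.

Risk-neutral probability p* = (R−d)/(u−d) = (1.22−0.73)/(1.29−0.73) = 0.8750.
Terminal values V(1,·): V(1,0)=0.0000, V(1,1)=37.6000
  t=0,j=0: stock 188.0000 → up 242.5200 (V=37.6000), down 137.2400 (V=0.0000). Price 26.9672; hedge Δ=0.3571, bond B=-40.1756.
Self-financing check: at every node Δ·S+B equals the discounted successor values.

(0,0): Delta=0.3571 Bond=-40.1756
V0=26.9672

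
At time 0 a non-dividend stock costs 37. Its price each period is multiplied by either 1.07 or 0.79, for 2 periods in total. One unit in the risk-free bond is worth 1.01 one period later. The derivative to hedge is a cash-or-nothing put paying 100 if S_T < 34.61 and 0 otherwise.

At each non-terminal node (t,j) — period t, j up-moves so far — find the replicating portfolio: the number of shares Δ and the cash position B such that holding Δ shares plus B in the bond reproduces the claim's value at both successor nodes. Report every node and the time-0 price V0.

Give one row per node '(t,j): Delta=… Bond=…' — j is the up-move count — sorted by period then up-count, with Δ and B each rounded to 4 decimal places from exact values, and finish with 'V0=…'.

The replicating-portfolio and risk-neutral prices coincide; use p* = (1.01−0.79)/(1.07−0.79) = 0.7857 for the latter.
Terminal payoffs: V(2,0)=100.0000, V(2,1)=100.0000, V(2,2)=0.0000
  t=1,j=0: stock 29.2300 → up 31.2761 (V=100.0000), down 23.0917 (V=100.0000). Price 99.0099; hedge Δ=0.0000, bond B=99.0099.
  t=1,j=1: stock 39.5900 → up 42.3613 (V=0.0000), down 31.2761 (V=100.0000). Price 21.2164; hedge Δ=-9.0210, bond B=378.3593.
  t=0,j=0: stock 37.0000 → up 39.5900 (V=21.2164), down 29.2300 (V=99.0099). Price 37.5113; hedge Δ=-7.5090, bond B=315.3452.
The time-0 hedge costs 37.5113, which is the no-arbitrage price.

(0,0): Delta=-7.5090 Bond=315.3452
(1,0): Delta=0.0000 Bond=99.0099
(1,1): Delta=-9.0210 Bond=378.3593
V0=37.5113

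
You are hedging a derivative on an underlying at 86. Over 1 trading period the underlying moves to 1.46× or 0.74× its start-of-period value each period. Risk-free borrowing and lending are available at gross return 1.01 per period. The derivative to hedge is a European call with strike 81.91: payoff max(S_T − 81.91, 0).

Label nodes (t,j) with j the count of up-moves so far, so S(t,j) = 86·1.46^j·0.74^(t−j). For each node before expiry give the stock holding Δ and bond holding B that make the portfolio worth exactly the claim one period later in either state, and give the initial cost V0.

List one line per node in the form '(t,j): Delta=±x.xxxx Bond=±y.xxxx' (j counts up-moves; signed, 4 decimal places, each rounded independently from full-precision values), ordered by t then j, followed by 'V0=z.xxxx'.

(0,0): Delta=0.7049 Bond=-44.4183
V0=16.2067

The replicating-portfolio and risk-neutral prices coincide; use p* = (1.01−0.74)/(1.46−0.74) = 0.3750 for the latter.
Terminal payoffs: V(1,0)=0.0000, V(1,1)=43.6500
  t=0,j=0: stock 86.0000 → up 125.5600 (V=43.6500), down 63.6400 (V=0.0000). Price 16.2067; hedge Δ=0.7049, bond B=-44.4183.
The time-0 hedge costs 16.2067, which is the no-arbitrage price.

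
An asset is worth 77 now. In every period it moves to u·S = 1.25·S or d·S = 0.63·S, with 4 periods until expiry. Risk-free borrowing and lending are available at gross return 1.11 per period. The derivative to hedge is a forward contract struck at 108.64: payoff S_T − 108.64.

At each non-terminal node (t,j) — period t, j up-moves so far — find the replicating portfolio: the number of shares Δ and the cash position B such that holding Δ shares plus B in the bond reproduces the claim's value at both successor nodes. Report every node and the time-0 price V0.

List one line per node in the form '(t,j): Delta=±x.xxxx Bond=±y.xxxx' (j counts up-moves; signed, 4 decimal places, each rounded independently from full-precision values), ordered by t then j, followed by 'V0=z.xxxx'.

(0,0): Delta=1.0000 Bond=-71.5645
(1,0): Delta=1.0000 Bond=-79.4366
(1,1): Delta=1.0000 Bond=-79.4366
(2,0): Delta=1.0000 Bond=-88.1747
(2,1): Delta=1.0000 Bond=-88.1747
(2,2): Delta=1.0000 Bond=-88.1747
(3,0): Delta=1.0000 Bond=-97.8739
(3,1): Delta=1.0000 Bond=-97.8739
(3,2): Delta=1.0000 Bond=-97.8739
(3,3): Delta=1.0000 Bond=-97.8739
V0=5.4355

Risk-neutral probability p* = (R−d)/(u−d) = (1.11−0.63)/(1.25−0.63) = 0.7742.
Payoff layer (t=4): V(4,0)=-96.5102, V(4,1)=-84.5730, V(4,2)=-60.8880, V(4,3)=-13.8939, V(4,4)=79.3483
(3,0): S=19.2536. Δ = (V_up−V_dn)/(S_up−S_dn) = (-84.5730−-96.5102)/(24.0670−12.1298) = 1.0000. V = [p*·-84.5730 + (1−p*)·-96.5102]/1.11 = -78.6203. B = V − Δ·S = -97.8739.
(3,1): S=38.2016. Δ = (V_up−V_dn)/(S_up−S_dn) = (-60.8880−-84.5730)/(47.7520−24.0670) = 1.0000. V = [p*·-60.8880 + (1−p*)·-84.5730]/1.11 = -59.6722. B = V − Δ·S = -97.8739.
(3,2): S=75.7969. Δ = (V_up−V_dn)/(S_up−S_dn) = (-13.8939−-60.8880)/(94.7461−47.7520) = 1.0000. V = [p*·-13.8939 + (1−p*)·-60.8880]/1.11 = -22.0770. B = V − Δ·S = -97.8739.
(3,3): S=150.3906. Δ = (V_up−V_dn)/(S_up−S_dn) = (79.3483−-13.8939)/(187.9883−94.7461) = 1.0000. V = [p*·79.3483 + (1−p*)·-13.8939]/1.11 = 52.5168. B = V − Δ·S = -97.8739.
(2,0): S=30.5613. Δ = (V_up−V_dn)/(S_up−S_dn) = (-59.6722−-78.6203)/(38.2016−19.2536) = 1.0000. V = [p*·-59.6722 + (1−p*)·-78.6203]/1.11 = -57.6134. B = V − Δ·S = -88.1747.
(2,1): S=60.6375. Δ = (V_up−V_dn)/(S_up−S_dn) = (-22.0770−-59.6722)/(75.7969−38.2016) = 1.0000. V = [p*·-22.0770 + (1−p*)·-59.6722]/1.11 = -27.5372. B = V − Δ·S = -88.1747.
(2,2): S=120.3125. Δ = (V_up−V_dn)/(S_up−S_dn) = (52.5168−-22.0770)/(150.3906−75.7969) = 1.0000. V = [p*·52.5168 + (1−p*)·-22.0770]/1.11 = 32.1378. B = V − Δ·S = -88.1747.
(1,0): S=48.5100. Δ = (V_up−V_dn)/(S_up−S_dn) = (-27.5372−-57.6134)/(60.6375−30.5613) = 1.0000. V = [p*·-27.5372 + (1−p*)·-57.6134]/1.11 = -30.9266. B = V − Δ·S = -79.4366.
(1,1): S=96.2500. Δ = (V_up−V_dn)/(S_up−S_dn) = (32.1378−-27.5372)/(120.3125−60.6375) = 1.0000. V = [p*·32.1378 + (1−p*)·-27.5372]/1.11 = 16.8134. B = V − Δ·S = -79.4366.
(0,0): S=77.0000. Δ = (V_up−V_dn)/(S_up−S_dn) = (16.8134−-30.9266)/(96.2500−48.5100) = 1.0000. V = [p*·16.8134 + (1−p*)·-30.9266]/1.11 = 5.4355. B = V − Δ·S = -71.5645.
Self-financing check: at every node Δ·S+B equals the discounted successor values.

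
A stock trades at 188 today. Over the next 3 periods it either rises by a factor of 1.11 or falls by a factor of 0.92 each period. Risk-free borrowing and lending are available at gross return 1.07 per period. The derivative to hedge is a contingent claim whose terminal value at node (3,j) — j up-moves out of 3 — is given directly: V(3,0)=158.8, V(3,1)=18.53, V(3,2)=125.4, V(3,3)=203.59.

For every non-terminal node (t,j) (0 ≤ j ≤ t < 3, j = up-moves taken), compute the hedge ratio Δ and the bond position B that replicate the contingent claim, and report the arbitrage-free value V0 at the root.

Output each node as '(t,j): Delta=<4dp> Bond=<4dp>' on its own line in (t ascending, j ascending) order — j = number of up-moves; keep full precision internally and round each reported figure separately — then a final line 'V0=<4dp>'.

The replicating-portfolio and risk-neutral prices coincide; use p* = (1.07−0.92)/(1.11−0.92) = 0.7895 for the latter.
Terminal values V(3,·): V(3,0)=158.8000, V(3,1)=18.5300, V(3,2)=125.4000, V(3,3)=203.5900
Node (2,0) S=159.1232: V=(p*·18.5300+(1−p*)·158.8000)/1.07=44.9164; Δ=(18.5300−158.8000)/(176.6268−146.3933)=-4.6396; B=V−Δ·S=783.1795
Node (2,1) S=191.9856: V=(p*·125.4000+(1−p*)·18.5300)/1.07=96.1692; Δ=(125.4000−18.5300)/(213.1040−176.6268)=2.9298; B=V−Δ·S=-466.3045
Node (2,2) S=231.6348: V=(p*·203.5900+(1−p*)·125.4000)/1.07=174.8869; Δ=(203.5900−125.4000)/(257.1146−213.1040)=1.7766; B=V−Δ·S=-236.6394
Node (1,0) S=172.9600: V=(p*·96.1692+(1−p*)·44.9164)/1.07=79.7936; Δ=(96.1692−44.9164)/(191.9856−159.1232)=1.5596; B=V−Δ·S=-189.9581
Node (1,1) S=208.6800: V=(p*·174.8869+(1−p*)·96.1692)/1.07=147.9577; Δ=(174.8869−96.1692)/(231.6348−191.9856)=1.9854; B=V−Δ·S=-266.3458
Node (0,0) S=188.0000: V=(p*·147.9577+(1−p*)·79.7936)/1.07=124.8667; Δ=(147.9577−79.7936)/(208.6800−172.9600)=1.9083; B=V−Δ·S=-233.8917
Check: Δ(0,0)·S0 + B(0,0) = 124.8667 = V0.

(0,0): Delta=1.9083 Bond=-233.8917
(1,0): Delta=1.5596 Bond=-189.9581
(1,1): Delta=1.9854 Bond=-266.3458
(2,0): Delta=-4.6396 Bond=783.1795
(2,1): Delta=2.9298 Bond=-466.3045
(2,2): Delta=1.7766 Bond=-236.6394
V0=124.8667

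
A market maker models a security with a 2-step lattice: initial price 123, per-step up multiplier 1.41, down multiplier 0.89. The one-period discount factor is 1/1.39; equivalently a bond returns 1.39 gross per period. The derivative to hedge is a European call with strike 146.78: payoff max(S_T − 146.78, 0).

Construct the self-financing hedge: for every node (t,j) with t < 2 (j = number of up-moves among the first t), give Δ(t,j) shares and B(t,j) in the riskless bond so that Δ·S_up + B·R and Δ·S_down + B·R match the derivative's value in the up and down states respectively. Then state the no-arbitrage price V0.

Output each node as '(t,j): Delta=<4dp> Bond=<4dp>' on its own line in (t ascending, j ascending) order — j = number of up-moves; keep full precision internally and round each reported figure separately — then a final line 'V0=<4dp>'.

The replicating-portfolio and risk-neutral prices coincide; use p* = (1.39−0.89)/(1.41−0.89) = 0.9615 for the latter.
At expiry t=2: V(2,0)=0.0000, V(2,1)=7.5727, V(2,2)=97.7563
  t=1,j=0: stock 109.4700 → up 154.3527 (V=7.5727), down 97.4283 (V=0.0000). Price 5.2384; hedge Δ=0.1330, bond B=-9.3244.
  t=1,j=1: stock 173.4300 → up 244.5363 (V=97.7563), down 154.3527 (V=7.5727). Price 67.8329; hedge Δ=1.0000, bond B=-105.5971.
  t=0,j=0: stock 123.0000 → up 173.4300 (V=67.8329), down 109.4700 (V=5.2384). Price 47.0686; hedge Δ=0.9786, bond B=-73.3053.
Self-financing check: at every node Δ·S+B equals the discounted successor values.

(0,0): Delta=0.9786 Bond=-73.3053
(1,0): Delta=0.1330 Bond=-9.3244
(1,1): Delta=1.0000 Bond=-105.5971
V0=47.0686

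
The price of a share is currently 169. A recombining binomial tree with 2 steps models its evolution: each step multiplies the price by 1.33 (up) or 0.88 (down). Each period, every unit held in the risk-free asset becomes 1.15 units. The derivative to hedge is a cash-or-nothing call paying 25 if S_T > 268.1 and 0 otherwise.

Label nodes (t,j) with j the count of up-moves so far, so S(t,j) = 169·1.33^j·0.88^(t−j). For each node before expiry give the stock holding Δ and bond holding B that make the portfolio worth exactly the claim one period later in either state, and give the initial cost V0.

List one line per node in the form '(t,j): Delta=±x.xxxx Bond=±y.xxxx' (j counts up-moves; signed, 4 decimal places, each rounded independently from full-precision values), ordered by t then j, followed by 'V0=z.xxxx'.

(0,0): Delta=0.1715 Bond=-22.1802
(1,0): Delta=0.0000 Bond=0.0000
(1,1): Delta=0.2472 Bond=-42.5121
V0=6.8053

No-arbitrage ⇒ martingale measure with p* = (R−d)/(u−d) = 0.6000.
Terminal payoffs: V(2,0)=0.0000, V(2,1)=0.0000, V(2,2)=25.0000
  t=1,j=0: stock 148.7200 → up 197.7976 (V=0.0000), down 130.8736 (V=0.0000). Price 0.0000; hedge Δ=0.0000, bond B=0.0000.
  t=1,j=1: stock 224.7700 → up 298.9441 (V=25.0000), down 197.7976 (V=0.0000). Price 13.0435; hedge Δ=0.2472, bond B=-42.5121.
  t=0,j=0: stock 169.0000 → up 224.7700 (V=13.0435), down 148.7200 (V=0.0000). Price 6.8053; hedge Δ=0.1715, bond B=-22.1802.
The time-0 hedge costs 6.8053, which is the no-arbitrage price.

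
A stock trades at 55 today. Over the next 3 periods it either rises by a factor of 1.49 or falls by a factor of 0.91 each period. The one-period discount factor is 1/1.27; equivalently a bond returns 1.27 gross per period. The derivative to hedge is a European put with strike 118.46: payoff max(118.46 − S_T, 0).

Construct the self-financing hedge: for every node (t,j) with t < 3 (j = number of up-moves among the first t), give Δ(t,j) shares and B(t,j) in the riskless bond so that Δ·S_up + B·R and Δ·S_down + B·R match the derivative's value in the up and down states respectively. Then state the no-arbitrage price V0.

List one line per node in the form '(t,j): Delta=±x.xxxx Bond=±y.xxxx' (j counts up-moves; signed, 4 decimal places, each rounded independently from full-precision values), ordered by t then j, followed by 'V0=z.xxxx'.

(0,0): Delta=-0.5247 Bond=39.0996
(1,0): Delta=-1.0000 Bond=73.4453
(1,1): Delta=-0.3473 Bond=35.1189
(2,0): Delta=-1.0000 Bond=93.2756
(2,1): Delta=-1.0000 Bond=93.2756
(2,2): Delta=-0.1037 Bond=14.8555
V0=10.2412

Since d<R<u, set p* = (R−d)/(u−d) = 0.6207; price each node as the discounted p*-expectation of its children.
Terminal payoffs: V(3,0)=77.0136, V(3,1)=50.5972, V(3,2)=7.3440, V(3,3)=0.0000
(2,0): S=45.5455. Δ = (V_up−V_dn)/(S_up−S_dn) = (50.5972−77.0136)/(67.8628−41.4464) = -1.0000. V = [p*·50.5972 + (1−p*)·77.0136]/1.27 = 47.7301. B = V − Δ·S = 93.2756.
(2,1): S=74.5745. Δ = (V_up−V_dn)/(S_up−S_dn) = (7.3440−50.5972)/(111.1160−67.8628) = -1.0000. V = [p*·7.3440 + (1−p*)·50.5972]/1.27 = 18.7011. B = V − Δ·S = 93.2756.
(2,2): S=122.1055. Δ = (V_up−V_dn)/(S_up−S_dn) = (0.0000−7.3440)/(181.9372−111.1160) = -0.1037. V = [p*·0.0000 + (1−p*)·7.3440]/1.27 = 2.1934. B = V − Δ·S = 14.8555.
(1,0): S=50.0500. Δ = (V_up−V_dn)/(S_up−S_dn) = (18.7011−47.7301)/(74.5745−45.5455) = -1.0000. V = [p*·18.7011 + (1−p*)·47.7301]/1.27 = 23.3953. B = V − Δ·S = 73.4453.
(1,1): S=81.9500. Δ = (V_up−V_dn)/(S_up−S_dn) = (2.1934−18.7011)/(122.1055−74.5745) = -0.3473. V = [p*·2.1934 + (1−p*)·18.7011]/1.27 = 6.6574. B = V − Δ·S = 35.1189.
(0,0): S=55.0000. Δ = (V_up−V_dn)/(S_up−S_dn) = (6.6574−23.3953)/(81.9500−50.0500) = -0.5247. V = [p*·6.6574 + (1−p*)·23.3953]/1.27 = 10.2412. B = V − Δ·S = 39.0996.
The time-0 hedge costs 10.2412, which is the no-arbitrage price.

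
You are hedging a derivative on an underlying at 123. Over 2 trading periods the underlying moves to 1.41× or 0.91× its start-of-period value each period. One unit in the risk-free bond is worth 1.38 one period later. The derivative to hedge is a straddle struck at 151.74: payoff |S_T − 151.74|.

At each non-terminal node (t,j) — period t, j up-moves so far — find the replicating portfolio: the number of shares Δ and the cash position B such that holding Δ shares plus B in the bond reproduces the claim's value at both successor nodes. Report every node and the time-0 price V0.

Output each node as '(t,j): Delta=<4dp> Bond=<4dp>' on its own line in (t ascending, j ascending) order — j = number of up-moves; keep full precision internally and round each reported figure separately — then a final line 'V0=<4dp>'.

(0,0): Delta=0.9295 Bond=-70.8146
(1,0): Delta=-0.7827 Bond=93.9160
(1,1): Delta=1.0000 Bond=-109.9565
V0=43.5100

The replicating-portfolio and risk-neutral prices coincide; use p* = (1.38−0.91)/(1.41−0.91) = 0.9400 for the latter.
Terminal payoffs: V(2,0)=49.8837, V(2,1)=6.0813, V(2,2)=92.7963
  t=1,j=0: stock 111.9300 → up 157.8213 (V=6.0813), down 101.8563 (V=49.8837). Price 6.3112; hedge Δ=-0.7827, bond B=93.9160.
  t=1,j=1: stock 173.4300 → up 244.5363 (V=92.7963), down 157.8213 (V=6.0813). Price 63.4735; hedge Δ=1.0000, bond B=-109.9565.
  t=0,j=0: stock 123.0000 → up 173.4300 (V=63.4735), down 111.9300 (V=6.3112). Price 43.5100; hedge Δ=0.9295, bond B=-70.8146.
Self-financing check: at every node Δ·S+B equals the discounted successor values.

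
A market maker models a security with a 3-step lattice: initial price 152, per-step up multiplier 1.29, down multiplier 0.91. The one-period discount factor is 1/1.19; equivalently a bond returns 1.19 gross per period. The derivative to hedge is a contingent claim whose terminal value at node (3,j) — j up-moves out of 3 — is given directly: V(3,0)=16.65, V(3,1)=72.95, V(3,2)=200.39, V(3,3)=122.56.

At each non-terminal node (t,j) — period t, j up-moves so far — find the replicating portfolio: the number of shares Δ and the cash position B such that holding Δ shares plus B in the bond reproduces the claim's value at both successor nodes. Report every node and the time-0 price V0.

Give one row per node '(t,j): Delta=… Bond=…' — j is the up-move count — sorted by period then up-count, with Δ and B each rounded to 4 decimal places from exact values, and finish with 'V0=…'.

(0,0): Delta=0.1353 Bond=66.3115
(1,0): Delta=1.7382 Bond=-142.8000
(1,1): Delta=-0.2685 Bond=158.0931
(2,0): Delta=1.1771 Bond=-99.3056
(2,1): Delta=1.8795 Bond=-195.1557
(2,2): Delta=-0.8097 Bond=325.0188
V0=86.8737

No-arbitrage ⇒ martingale measure with p* = (R−d)/(u−d) = 0.7368.
Terminal values V(3,·): V(3,0)=16.6500, V(3,1)=72.9500, V(3,2)=200.3900, V(3,3)=122.5600
Node (2,0) S=125.8712: V=(p*·72.9500+(1−p*)·16.6500)/1.19=48.8523; Δ=(72.9500−16.6500)/(162.3738−114.5428)=1.1771; B=V−Δ·S=-99.3056
Node (2,1) S=178.4328: V=(p*·200.3900+(1−p*)·72.9500)/1.19=140.2127; Δ=(200.3900−72.9500)/(230.1783−162.3738)=1.8795; B=V−Δ·S=-195.1557
Node (2,2) S=252.9432: V=(p*·122.5600+(1−p*)·200.3900)/1.19=120.2030; Δ=(122.5600−200.3900)/(326.2967−230.1783)=-0.8097; B=V−Δ·S=325.0188
Node (1,0) S=138.3200: V=(p*·140.2127+(1−p*)·48.8523)/1.19=97.6223; Δ=(140.2127−48.8523)/(178.4328−125.8712)=1.7382; B=V−Δ·S=-142.8000
Node (1,1) S=196.0800: V=(p*·120.2030+(1−p*)·140.2127)/1.19=105.4359; Δ=(120.2030−140.2127)/(252.9432−178.4328)=-0.2685; B=V−Δ·S=158.0931
Node (0,0) S=152.0000: V=(p*·105.4359+(1−p*)·97.6223)/1.19=86.8737; Δ=(105.4359−97.6223)/(196.0800−138.3200)=0.1353; B=V−Δ·S=66.3115
Check: Δ(0,0)·S0 + B(0,0) = 86.8737 = V0.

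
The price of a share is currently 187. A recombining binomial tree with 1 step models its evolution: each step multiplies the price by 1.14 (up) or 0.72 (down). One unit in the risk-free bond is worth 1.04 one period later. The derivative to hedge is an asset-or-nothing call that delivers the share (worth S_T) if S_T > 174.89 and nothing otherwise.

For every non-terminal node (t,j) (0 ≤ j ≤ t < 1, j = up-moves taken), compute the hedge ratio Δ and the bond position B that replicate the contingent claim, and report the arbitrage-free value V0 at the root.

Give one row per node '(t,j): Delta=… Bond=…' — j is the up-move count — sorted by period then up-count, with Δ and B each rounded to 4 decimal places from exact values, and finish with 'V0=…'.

No-arbitrage ⇒ martingale measure with p* = (R−d)/(u−d) = 0.7619.
Payoff layer (t=1): V(1,0)=0.0000, V(1,1)=213.1800
  t=0,j=0: stock 187.0000 → up 213.1800 (V=213.1800), down 134.6400 (V=0.0000). Price 156.1758; hedge Δ=2.7143, bond B=-351.3956.
Check: Δ(0,0)·S0 + B(0,0) = 156.1758 = V0.

(0,0): Delta=2.7143 Bond=-351.3956
V0=156.1758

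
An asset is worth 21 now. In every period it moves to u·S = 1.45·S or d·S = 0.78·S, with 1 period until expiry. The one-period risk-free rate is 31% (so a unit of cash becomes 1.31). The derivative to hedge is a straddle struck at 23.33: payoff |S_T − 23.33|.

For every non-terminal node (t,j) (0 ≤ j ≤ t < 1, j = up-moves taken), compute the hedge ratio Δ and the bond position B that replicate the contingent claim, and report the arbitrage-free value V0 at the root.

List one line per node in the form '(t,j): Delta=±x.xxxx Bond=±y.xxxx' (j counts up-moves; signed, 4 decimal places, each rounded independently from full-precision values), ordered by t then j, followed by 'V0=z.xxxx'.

Under the risk-neutral measure, an up-move has probability p* = (R−d)/(u−d) = 0.7910 and values discount at R = 1.31.
Terminal payoffs: V(1,0)=6.9500, V(1,1)=7.1200
  t=0,j=0: stock 21.0000 → up 30.4500 (V=7.1200), down 16.3800 (V=6.9500). Price 5.4080; hedge Δ=0.0121, bond B=5.1543.
Each (Δ,B) replicates both successor values, so the strategy is self-financing and V0 is arbitrage-free.

(0,0): Delta=0.0121 Bond=5.1543
V0=5.4080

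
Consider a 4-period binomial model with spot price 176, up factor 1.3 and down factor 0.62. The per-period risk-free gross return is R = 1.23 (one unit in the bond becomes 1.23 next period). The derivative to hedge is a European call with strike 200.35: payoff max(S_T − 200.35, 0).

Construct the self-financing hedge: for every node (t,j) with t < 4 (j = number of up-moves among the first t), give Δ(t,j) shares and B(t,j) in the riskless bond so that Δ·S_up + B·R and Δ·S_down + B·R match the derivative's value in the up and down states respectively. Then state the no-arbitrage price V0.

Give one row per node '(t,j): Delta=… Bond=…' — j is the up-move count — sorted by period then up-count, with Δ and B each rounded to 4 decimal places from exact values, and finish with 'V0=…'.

(0,0): Delta=0.8962 Bond=-67.0867
(1,0): Delta=0.2823 Bond=-15.5295
(1,1): Delta=0.9298 Bond=-90.2036
(2,0): Delta=0.0000 Bond=0.0000
(2,1): Delta=0.2978 Bond=-21.2933
(2,2): Delta=0.9644 Bond=-121.2390
(3,0): Delta=0.0000 Bond=0.0000
(3,1): Delta=0.0000 Bond=0.0000
(3,2): Delta=0.3141 Bond=-29.1962
(3,3): Delta=1.0000 Bond=-162.8862
V0=90.6483

Risk-neutral probability p* = (R−d)/(u−d) = (1.23−0.62)/(1.3−0.62) = 0.8971.
Terminal values V(4,·): V(4,0)=0.0000, V(4,1)=0.0000, V(4,2)=0.0000, V(4,3)=39.3866, V(4,4)=302.3236
  t=3,j=0: stock 41.9457 → up 54.5294 (V=0.0000), down 26.0064 (V=0.0000). Price 0.0000; hedge Δ=0.0000, bond B=0.0000.
  t=3,j=1: stock 87.9507 → up 114.3359 (V=0.0000), down 54.5294 (V=0.0000). Price 0.0000; hedge Δ=0.0000, bond B=0.0000.
  t=3,j=2: stock 184.4128 → up 239.7366 (V=39.3866), down 114.3359 (V=0.0000). Price 28.7253; hedge Δ=0.3141, bond B=-29.1962.
  t=3,j=3: stock 386.6720 → up 502.6736 (V=302.3236), down 239.7366 (V=39.3866). Price 223.7858; hedge Δ=1.0000, bond B=-162.8862.
  t=2,j=0: stock 67.6544 → up 87.9507 (V=0.0000), down 41.9457 (V=0.0000). Price 0.0000; hedge Δ=0.0000, bond B=0.0000.
  t=2,j=1: stock 141.8560 → up 184.4128 (V=28.7253), down 87.9507 (V=0.0000). Price 20.9498; hedge Δ=0.2978, bond B=-21.2933.
  t=2,j=2: stock 297.4400 → up 386.6720 (V=223.7858), down 184.4128 (V=28.7253). Price 165.6147; hedge Δ=0.9644, bond B=-121.2390.
  t=1,j=0: stock 109.1200 → up 141.8560 (V=20.9498), down 67.6544 (V=0.0000). Price 15.2791; hedge Δ=0.2823, bond B=-15.5295.
  t=1,j=1: stock 228.8000 → up 297.4400 (V=165.6147), down 141.8560 (V=20.9498). Price 122.5388; hedge Δ=0.9298, bond B=-90.2036.
  t=0,j=0: stock 176.0000 → up 228.8000 (V=122.5388), down 109.1200 (V=15.2791). Price 90.6483; hedge Δ=0.8962, bond B=-67.0867.
The time-0 hedge costs 90.6483, which is the no-arbitrage price.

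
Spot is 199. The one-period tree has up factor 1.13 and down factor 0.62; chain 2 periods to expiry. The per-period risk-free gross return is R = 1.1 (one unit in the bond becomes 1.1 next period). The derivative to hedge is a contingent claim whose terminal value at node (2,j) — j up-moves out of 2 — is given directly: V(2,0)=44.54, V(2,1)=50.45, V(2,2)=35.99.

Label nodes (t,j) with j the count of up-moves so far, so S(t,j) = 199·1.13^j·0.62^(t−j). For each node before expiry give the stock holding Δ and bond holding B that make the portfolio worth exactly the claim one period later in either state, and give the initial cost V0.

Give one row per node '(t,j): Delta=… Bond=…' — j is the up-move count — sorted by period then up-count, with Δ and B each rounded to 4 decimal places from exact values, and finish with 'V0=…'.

The replicating-portfolio and risk-neutral prices coincide; use p* = (1.1−0.62)/(1.13−0.62) = 0.9412 for the latter.
Terminal values V(2,·): V(2,0)=44.5400, V(2,1)=50.4500, V(2,2)=35.9900
Node (1,0) S=123.3800: V=(p*·50.4500+(1−p*)·44.5400)/1.1=45.5476; Δ=(50.4500−44.5400)/(139.4194−76.4956)=0.0939; B=V−Δ·S=33.9594
Node (1,1) S=224.8700: V=(p*·35.9900+(1−p*)·50.4500)/1.1=33.4914; Δ=(35.9900−50.4500)/(254.1031−139.4194)=-0.1261; B=V−Δ·S=61.8444
Node (0,0) S=199.0000: V=(p*·33.4914+(1−p*)·45.5476)/1.1=31.0915; Δ=(33.4914−45.5476)/(224.8700−123.3800)=-0.1188; B=V−Δ·S=54.7310
Each (Δ,B) replicates both successor values, so the strategy is self-financing and V0 is arbitrage-free.

(0,0): Delta=-0.1188 Bond=54.7310
(1,0): Delta=0.0939 Bond=33.9594
(1,1): Delta=-0.1261 Bond=61.8444
V0=31.0915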